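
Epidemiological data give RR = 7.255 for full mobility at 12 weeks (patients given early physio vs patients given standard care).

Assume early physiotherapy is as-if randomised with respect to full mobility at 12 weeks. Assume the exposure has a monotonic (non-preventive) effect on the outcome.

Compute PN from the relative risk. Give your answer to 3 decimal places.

PN ≈ 0.862

Under exogeneity and monotonicity, PN = (RR − 1) / RR = 1 − 1/RR.
PN = (7.255 − 1) / 7.255 = 6.255 / 7.255 ≈ 0.8622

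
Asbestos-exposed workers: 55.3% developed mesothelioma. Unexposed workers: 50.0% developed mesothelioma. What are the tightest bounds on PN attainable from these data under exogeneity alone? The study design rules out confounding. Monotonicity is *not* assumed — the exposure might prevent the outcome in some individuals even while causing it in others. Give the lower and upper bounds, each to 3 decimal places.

p₁ = 0.553, p₀ = 0.5.
Under exogeneity alone the bounds on PN are max{0,(p₁−p₀)/p₁} ≤ PN ≤ min{1,(1−p₀)/p₁}.
  lower = (p₁ − p₀)/p₁ = 0.053 / 0.553 ≈ 0.0958
  upper = min{1, (1 − p₀)/p₁} = 0.5 / 0.553 ≈ 0.9042

0.096 ≤ PN ≤ 0.904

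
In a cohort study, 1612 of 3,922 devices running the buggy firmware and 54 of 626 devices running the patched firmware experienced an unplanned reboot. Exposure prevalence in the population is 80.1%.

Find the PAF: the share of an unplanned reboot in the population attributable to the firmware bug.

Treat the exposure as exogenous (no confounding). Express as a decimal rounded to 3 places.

p₁ = P(outcome | exposed) = 1612/3922 = 0.41101
p₀ = P(outcome | unexposed) = 54/626 = 0.086262
Overall risk P(Y=1) = π·p₁ + (1−π)·p₀ = 0.801×0.41101 + 0.199×0.086262 = 0.34639.
Under exogeneity, PAF = [P(Y=1) − p₀] / P(Y=1).
PAF = (0.34639 − 0.086262) / 0.34639 ≈ 0.7510

PAF ≈ 0.751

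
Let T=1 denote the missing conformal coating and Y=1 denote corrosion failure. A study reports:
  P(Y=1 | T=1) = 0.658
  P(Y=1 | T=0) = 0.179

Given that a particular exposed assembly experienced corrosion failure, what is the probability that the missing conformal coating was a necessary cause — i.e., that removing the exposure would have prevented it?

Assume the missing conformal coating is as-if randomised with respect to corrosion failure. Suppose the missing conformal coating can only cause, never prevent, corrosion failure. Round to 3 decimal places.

Let p₁ = 0.658, p₀ = 0.179.
Under exogeneity and monotonicity, PN = (p₁ − p₀) / p₁.
PN = (0.658 − 0.179) / 0.658 = 0.479 / 0.658 ≈ 0.7280

PN ≈ 0.728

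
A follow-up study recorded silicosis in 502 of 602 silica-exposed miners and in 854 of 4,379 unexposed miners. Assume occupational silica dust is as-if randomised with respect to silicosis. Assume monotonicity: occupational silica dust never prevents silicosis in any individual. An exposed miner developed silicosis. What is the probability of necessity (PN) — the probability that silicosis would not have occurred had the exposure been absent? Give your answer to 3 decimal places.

PN ≈ 0.766

p₁ = P(outcome | exposed) = 502/602 = 0.83389
p₀ = P(outcome | unexposed) = 854/4379 = 0.19502
Under exogeneity and monotonicity, PN = (p₁ − p₀) / p₁.
PN = (0.83389 − 0.19502) / 0.83389 = 0.63887 / 0.83389 ≈ 0.7661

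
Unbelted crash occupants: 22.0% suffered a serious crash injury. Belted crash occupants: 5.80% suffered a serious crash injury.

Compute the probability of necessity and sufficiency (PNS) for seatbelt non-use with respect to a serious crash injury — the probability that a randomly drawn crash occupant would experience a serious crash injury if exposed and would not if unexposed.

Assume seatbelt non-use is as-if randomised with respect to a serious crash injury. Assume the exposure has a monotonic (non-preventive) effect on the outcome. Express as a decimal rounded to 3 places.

PNS ≈ 0.162

p₁ = 0.22, p₀ = 0.058.
Under exogeneity and monotonicity, PNS = p₁ − p₀.
PNS = 0.22 − 0.058 = 0.162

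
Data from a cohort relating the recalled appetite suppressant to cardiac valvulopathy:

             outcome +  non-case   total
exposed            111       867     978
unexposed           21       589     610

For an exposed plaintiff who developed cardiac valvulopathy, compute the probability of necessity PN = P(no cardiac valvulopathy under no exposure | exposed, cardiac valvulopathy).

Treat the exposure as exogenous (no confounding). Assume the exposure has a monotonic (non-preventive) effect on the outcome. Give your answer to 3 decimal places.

PN ≈ 0.697

p₁ = P(outcome | exposed) = 111/978 = 0.1135
p₀ = P(outcome | unexposed) = 21/610 = 0.034426
Under exogeneity and monotonicity, PN = (p₁ − p₀) / p₁.
PN = (0.1135 − 0.034426) / 0.1135 = 0.079071 / 0.1135 ≈ 0.6967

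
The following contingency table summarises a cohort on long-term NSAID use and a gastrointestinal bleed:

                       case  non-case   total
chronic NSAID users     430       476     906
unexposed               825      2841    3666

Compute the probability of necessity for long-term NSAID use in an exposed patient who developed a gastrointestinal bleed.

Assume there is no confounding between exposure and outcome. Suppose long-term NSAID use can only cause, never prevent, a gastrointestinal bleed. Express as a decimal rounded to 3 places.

PN ≈ 0.526

p₁ = P(outcome | exposed) = 430/906 = 0.47461
p₀ = P(outcome | unexposed) = 825/3666 = 0.22504
Under exogeneity and monotonicity, PN = (p₁ − p₀)/p₁.
PN = (0.47461 − 0.22504) / 0.47461 ≈ 0.5258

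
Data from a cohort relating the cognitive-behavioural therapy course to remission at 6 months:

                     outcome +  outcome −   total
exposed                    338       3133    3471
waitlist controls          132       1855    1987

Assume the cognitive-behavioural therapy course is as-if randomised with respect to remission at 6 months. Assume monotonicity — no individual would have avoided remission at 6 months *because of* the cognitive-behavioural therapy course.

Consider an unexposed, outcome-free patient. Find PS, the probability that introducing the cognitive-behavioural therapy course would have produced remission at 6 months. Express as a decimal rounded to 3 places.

p₁ = P(outcome | exposed) = 338/3471 = 0.097378
p₀ = P(outcome | unexposed) = 132/1987 = 0.066432
Under exogeneity and monotonicity, PS = (p₁ − p₀) / (1 − p₀).
PS = (0.097378 − 0.066432) / (1 − 0.066432) = 0.030946 / 0.93357 ≈ 0.0331

PS ≈ 0.033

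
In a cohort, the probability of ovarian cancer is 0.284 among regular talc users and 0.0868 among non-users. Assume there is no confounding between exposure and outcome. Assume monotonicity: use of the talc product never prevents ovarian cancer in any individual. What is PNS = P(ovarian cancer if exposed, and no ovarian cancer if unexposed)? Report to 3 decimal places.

PNS ≈ 0.197

Let p₁ = 0.284, p₀ = 0.0868.
Under exogeneity and monotonicity, PNS = p₁ − p₀.
PNS = 0.284 − 0.0868 = 0.1972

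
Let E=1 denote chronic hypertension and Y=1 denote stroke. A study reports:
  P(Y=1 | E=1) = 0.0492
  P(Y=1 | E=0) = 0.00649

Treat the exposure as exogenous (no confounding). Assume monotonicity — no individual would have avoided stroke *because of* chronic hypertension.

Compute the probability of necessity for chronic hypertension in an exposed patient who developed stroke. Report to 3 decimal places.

PN ≈ 0.868

Let p₁ = 0.0492, p₀ = 0.00649.
Under exogeneity and monotonicity, PN = (p₁ − p₀) / p₁.
PN = (0.0492 − 0.00649) / 0.0492 = 0.04271 / 0.0492 ≈ 0.8681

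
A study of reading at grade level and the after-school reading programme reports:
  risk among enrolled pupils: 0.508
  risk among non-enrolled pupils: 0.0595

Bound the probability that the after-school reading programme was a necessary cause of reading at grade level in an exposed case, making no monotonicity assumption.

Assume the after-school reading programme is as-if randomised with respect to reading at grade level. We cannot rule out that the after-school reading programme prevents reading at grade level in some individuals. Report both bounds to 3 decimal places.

0.883 ≤ PN ≤ 1.000

Let p₁ = 0.508, p₀ = 0.0595.
Under exogeneity alone the bounds on PN are max{0,(p₁−p₀)/p₁} ≤ PN ≤ min{1,(1−p₀)/p₁}.
  lower = (p₁ − p₀)/p₁ = 0.4485 / 0.508 ≈ 0.8829
  upper = min{1, (1 − p₀)/p₁} = 0.9405 / 0.508 ≈ 1.8514 → capped at 1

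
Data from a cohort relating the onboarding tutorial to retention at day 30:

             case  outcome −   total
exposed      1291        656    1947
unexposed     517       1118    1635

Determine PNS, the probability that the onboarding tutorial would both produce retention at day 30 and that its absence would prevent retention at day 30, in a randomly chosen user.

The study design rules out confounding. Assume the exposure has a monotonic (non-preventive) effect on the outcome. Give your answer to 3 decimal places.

p₁ = P(outcome | exposed) = 1291/1947 = 0.66307
p₀ = P(outcome | unexposed) = 517/1635 = 0.31621
Under exogeneity and monotonicity, PNS = p₁ − p₀.
PNS = 0.66307 − 0.31621 = 0.34686

PNS ≈ 0.347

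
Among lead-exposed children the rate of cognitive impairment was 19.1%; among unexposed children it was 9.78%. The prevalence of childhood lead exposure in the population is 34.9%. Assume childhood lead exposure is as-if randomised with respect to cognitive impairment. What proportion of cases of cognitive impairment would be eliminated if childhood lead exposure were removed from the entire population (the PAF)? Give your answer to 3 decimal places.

p₁ = 0.191, p₀ = 0.0978.
Overall risk P(Y=1) = π·p₁ + (1−π)·p₀ = 0.349×0.191 + 0.651×0.0978 = 0.13033.
Under exogeneity, PAF = [P(Y=1) − p₀] / P(Y=1).
PAF = (0.13033 − 0.0978) / 0.13033 ≈ 0.2496

PAF ≈ 0.250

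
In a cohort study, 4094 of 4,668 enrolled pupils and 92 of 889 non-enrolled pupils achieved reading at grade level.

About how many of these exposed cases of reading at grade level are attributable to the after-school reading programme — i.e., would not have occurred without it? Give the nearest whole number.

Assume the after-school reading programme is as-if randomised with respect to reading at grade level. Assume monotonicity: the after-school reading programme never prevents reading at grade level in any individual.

p₁ = P(outcome | exposed) = 4094/4668 = 0.87704
p₀ = P(outcome | unexposed) = 92/889 = 0.10349
PN = (p₁ − p₀)/p₁ = (0.87704 − 0.10349) / 0.87704 ≈ 0.88200.
Attributable cases ≈ PN × (exposed cases) = 0.88200 × 4094 ≈ 3610.92.

about 3611 cases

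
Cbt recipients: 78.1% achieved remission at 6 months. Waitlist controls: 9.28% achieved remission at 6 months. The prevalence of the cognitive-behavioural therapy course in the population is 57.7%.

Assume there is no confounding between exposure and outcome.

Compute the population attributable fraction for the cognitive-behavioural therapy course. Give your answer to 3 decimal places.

PAF ≈ 0.811

p₁ = 0.781, p₀ = 0.0928.
Overall risk P(Y=1) = π·p₁ + (1−π)·p₀ = 0.577×0.781 + 0.423×0.0928 = 0.48989.
Under exogeneity, PAF = [P(Y=1) − p₀] / P(Y=1).
PAF = (0.48989 − 0.0928) / 0.48989 ≈ 0.8106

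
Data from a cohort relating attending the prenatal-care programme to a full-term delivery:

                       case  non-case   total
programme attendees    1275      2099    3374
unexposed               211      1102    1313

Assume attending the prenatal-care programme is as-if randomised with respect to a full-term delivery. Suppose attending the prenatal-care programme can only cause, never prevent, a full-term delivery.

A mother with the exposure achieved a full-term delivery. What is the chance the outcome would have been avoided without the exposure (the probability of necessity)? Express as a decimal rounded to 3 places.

p₁ = P(outcome | exposed) = 1275/3374 = 0.37789
p₀ = P(outcome | unexposed) = 211/1313 = 0.1607
Under exogeneity and monotonicity, PN = (p₁ − p₀) / p₁.
PN = (0.37789 − 0.1607) / 0.37789 = 0.21719 / 0.37789 ≈ 0.5747

PN ≈ 0.575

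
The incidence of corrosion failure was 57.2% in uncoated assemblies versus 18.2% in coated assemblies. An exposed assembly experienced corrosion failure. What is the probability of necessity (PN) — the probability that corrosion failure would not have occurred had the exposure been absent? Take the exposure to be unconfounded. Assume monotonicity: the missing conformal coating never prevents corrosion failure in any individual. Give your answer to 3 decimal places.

p₁ = 0.572, p₀ = 0.182.
Under exogeneity and monotonicity, PN = (p₁ − p₀) / p₁.
PN = (0.572 − 0.182) / 0.572 = 0.39 / 0.572 ≈ 0.6818

PN ≈ 0.682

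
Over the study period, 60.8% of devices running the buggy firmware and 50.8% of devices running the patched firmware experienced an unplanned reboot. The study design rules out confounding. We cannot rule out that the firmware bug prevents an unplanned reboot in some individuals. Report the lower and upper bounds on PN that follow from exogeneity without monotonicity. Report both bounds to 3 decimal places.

p₁ = 0.608, p₀ = 0.508.
Under exogeneity alone the bounds on PN are max{0,(p₁−p₀)/p₁} ≤ PN ≤ min{1,(1−p₀)/p₁}.
  lower = (p₁ − p₀)/p₁ = 0.1 / 0.608 ≈ 0.1645
  upper = min{1, (1 − p₀)/p₁} = 0.492 / 0.608 ≈ 0.8092

0.164 ≤ PN ≤ 0.809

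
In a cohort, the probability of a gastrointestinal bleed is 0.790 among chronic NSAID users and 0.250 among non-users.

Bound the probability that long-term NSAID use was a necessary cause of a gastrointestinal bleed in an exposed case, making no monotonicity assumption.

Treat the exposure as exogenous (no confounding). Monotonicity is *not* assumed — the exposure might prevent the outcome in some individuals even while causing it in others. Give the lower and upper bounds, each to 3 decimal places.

Let p₁ = 0.79, p₀ = 0.25.
Under exogeneity alone the bounds on PN are max{0,(p₁−p₀)/p₁} ≤ PN ≤ min{1,(1−p₀)/p₁}.
  lower = (p₁ − p₀)/p₁ = 0.54 / 0.79 ≈ 0.6835
  upper = min{1, (1 − p₀)/p₁} = 0.75 / 0.79 ≈ 0.9494

0.684 ≤ PN ≤ 0.949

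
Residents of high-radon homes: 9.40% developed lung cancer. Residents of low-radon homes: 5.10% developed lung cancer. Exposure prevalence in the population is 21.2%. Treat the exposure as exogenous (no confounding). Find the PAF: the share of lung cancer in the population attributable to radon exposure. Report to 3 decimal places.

PAF ≈ 0.152

p₁ = 0.094, p₀ = 0.051.
Overall risk P(Y=1) = π·p₁ + (1−π)·p₀ = 0.212×0.094 + 0.788×0.051 = 0.060116.
Under exogeneity, PAF = [P(Y=1) − p₀] / P(Y=1).
PAF = (0.060116 − 0.051) / 0.060116 ≈ 0.1516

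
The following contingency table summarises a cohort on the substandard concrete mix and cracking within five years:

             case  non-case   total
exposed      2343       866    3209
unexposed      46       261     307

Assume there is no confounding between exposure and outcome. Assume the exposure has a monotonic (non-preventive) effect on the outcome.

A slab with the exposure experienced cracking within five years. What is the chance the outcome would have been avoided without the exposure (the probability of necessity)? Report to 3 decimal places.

PN ≈ 0.795

p₁ = P(outcome | exposed) = 2343/3209 = 0.73013
p₀ = P(outcome | unexposed) = 46/307 = 0.14984
Under exogeneity and monotonicity, PN = (p₁ − p₀)/p₁.
PN = (0.73013 − 0.14984) / 0.73013 ≈ 0.7948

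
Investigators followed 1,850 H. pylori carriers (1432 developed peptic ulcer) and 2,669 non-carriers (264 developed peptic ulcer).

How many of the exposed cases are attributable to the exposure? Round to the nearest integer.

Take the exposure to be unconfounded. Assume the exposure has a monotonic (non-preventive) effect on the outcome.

about 1249 cases

p₁ = P(outcome | exposed) = 1432/1850 = 0.77405
p₀ = P(outcome | unexposed) = 264/2669 = 0.098913
PN = (p₁ − p₀)/p₁ = (0.77405 − 0.098913) / 0.77405 ≈ 0.87221.
Attributable cases ≈ PN × (exposed cases) = 0.87221 × 1432 ≈ 1249.01.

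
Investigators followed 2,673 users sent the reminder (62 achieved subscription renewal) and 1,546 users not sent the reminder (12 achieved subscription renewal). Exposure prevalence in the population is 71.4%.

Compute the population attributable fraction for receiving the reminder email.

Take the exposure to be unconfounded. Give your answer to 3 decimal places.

PAF ≈ 0.587

p₁ = P(outcome | exposed) = 62/2673 = 0.023195
p₀ = P(outcome | unexposed) = 12/1546 = 0.007762
Overall risk P(Y=1) = π·p₁ + (1−π)·p₀ = 0.714×0.023195 + 0.286×0.007762 = 0.018781.
Under exogeneity, PAF = [P(Y=1) − p₀] / P(Y=1).
PAF = (0.018781 − 0.007762) / 0.018781 ≈ 0.5867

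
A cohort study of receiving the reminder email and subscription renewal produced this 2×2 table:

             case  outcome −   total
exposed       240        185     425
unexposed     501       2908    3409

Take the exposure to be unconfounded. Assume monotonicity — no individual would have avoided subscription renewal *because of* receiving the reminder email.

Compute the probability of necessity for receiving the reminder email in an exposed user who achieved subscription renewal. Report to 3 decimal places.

p₁ = P(outcome | exposed) = 240/425 = 0.56471
p₀ = P(outcome | unexposed) = 501/3409 = 0.14696
Under exogeneity and monotonicity, PN = (p₁ − p₀)/p₁.
PN = (0.56471 − 0.14696) / 0.56471 ≈ 0.7398

PN ≈ 0.740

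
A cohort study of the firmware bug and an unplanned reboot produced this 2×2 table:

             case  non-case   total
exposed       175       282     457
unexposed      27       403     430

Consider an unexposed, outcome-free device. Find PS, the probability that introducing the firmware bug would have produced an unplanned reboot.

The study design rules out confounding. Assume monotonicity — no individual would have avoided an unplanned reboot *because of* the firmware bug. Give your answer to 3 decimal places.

p₁ = P(outcome | exposed) = 175/457 = 0.38293
p₀ = P(outcome | unexposed) = 27/430 = 0.062791
Under exogeneity and monotonicity, PS = (p₁ − p₀)/(1 − p₀).
PS = (0.38293 − 0.062791) / 0.93721 ≈ 0.3416

PS ≈ 0.342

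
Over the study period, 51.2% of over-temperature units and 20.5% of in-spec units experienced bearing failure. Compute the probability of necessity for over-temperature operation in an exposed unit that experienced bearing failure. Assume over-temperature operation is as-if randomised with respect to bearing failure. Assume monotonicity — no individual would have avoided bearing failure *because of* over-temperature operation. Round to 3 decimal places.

PN ≈ 0.600

p₁ = 0.512, p₀ = 0.205.
Under exogeneity and monotonicity, PN = (p₁ − p₀) / p₁.
PN = (0.512 − 0.205) / 0.512 = 0.307 / 0.512 ≈ 0.5996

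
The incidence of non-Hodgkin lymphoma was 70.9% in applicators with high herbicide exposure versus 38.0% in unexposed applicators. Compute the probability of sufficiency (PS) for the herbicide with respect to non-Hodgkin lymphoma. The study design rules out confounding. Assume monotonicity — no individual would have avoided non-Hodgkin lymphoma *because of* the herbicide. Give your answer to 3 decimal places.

PS ≈ 0.531

p₁ = 0.709, p₀ = 0.38.
Under exogeneity and monotonicity, PS = (p₁ − p₀) / (1 − p₀).
PS = (0.709 − 0.38) / (1 − 0.38) = 0.329 / 0.62 ≈ 0.5306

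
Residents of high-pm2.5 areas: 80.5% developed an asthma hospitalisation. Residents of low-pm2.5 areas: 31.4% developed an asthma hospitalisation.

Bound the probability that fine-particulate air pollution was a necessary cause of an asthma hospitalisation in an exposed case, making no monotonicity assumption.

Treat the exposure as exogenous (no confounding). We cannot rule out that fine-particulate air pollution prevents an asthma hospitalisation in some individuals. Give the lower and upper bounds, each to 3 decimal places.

p₁ = 0.805, p₀ = 0.314.
Under exogeneity alone the bounds on PN are max{0,(p₁−p₀)/p₁} ≤ PN ≤ min{1,(1−p₀)/p₁}.
  lower = (p₁ − p₀)/p₁ = 0.491 / 0.805 ≈ 0.6099
  upper = min{1, (1 − p₀)/p₁} = 0.686 / 0.805 ≈ 0.8522

0.610 ≤ PN ≤ 0.852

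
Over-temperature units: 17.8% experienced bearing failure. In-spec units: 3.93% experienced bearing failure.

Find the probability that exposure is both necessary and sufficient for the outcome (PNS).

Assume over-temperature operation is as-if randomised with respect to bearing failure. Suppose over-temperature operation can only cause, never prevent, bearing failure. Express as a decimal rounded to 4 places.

p₁ = 0.178, p₀ = 0.0393.
Under exogeneity and monotonicity, PNS = p₁ − p₀.
PNS = 0.178 − 0.0393 = 0.1387

PNS ≈ 0.1387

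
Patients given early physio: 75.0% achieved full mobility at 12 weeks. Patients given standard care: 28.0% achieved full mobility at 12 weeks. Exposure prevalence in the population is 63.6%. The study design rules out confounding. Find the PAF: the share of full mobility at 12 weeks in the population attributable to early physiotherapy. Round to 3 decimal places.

p₁ = 0.75, p₀ = 0.28.
Overall risk P(Y=1) = π·p₁ + (1−π)·p₀ = 0.636×0.75 + 0.364×0.28 = 0.57892.
Under exogeneity, PAF = [P(Y=1) − p₀] / P(Y=1).
PAF = (0.57892 − 0.28) / 0.57892 ≈ 0.5163

PAF ≈ 0.516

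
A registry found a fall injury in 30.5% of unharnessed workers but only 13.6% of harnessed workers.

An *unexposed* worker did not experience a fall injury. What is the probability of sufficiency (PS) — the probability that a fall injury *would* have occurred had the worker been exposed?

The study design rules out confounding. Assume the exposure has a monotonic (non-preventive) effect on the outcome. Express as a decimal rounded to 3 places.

p₁ = 0.305, p₀ = 0.136.
Under exogeneity and monotonicity, PS = (p₁ − p₀) / (1 − p₀).
PS = (0.305 − 0.136) / (1 − 0.136) = 0.169 / 0.864 ≈ 0.1956

PS ≈ 0.196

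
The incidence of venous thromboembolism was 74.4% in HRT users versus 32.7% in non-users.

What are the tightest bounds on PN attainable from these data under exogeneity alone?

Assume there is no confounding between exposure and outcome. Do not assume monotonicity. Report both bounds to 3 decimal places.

0.560 ≤ PN ≤ 0.905

p₁ = 0.744, p₀ = 0.327.
Under exogeneity alone the bounds on PN are max{0,(p₁−p₀)/p₁} ≤ PN ≤ min{1,(1−p₀)/p₁}.
  lower = (p₁ − p₀)/p₁ = 0.417 / 0.744 ≈ 0.5605
  upper = min{1, (1 − p₀)/p₁} = 0.673 / 0.744 ≈ 0.9046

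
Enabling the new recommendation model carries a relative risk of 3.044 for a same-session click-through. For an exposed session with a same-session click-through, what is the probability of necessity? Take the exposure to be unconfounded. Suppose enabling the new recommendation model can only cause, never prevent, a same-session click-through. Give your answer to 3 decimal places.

Under exogeneity and monotonicity, PN = (RR − 1) / RR = 1 − 1/RR.
PN = (3.044 − 1) / 3.044 = 2.044 / 3.044 ≈ 0.6715

PN ≈ 0.671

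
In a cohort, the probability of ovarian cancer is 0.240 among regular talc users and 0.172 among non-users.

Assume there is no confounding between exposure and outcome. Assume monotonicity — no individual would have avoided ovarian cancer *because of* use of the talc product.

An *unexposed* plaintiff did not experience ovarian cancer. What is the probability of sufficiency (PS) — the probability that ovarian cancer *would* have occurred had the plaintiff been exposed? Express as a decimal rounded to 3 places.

Let p₁ = 0.24, p₀ = 0.172.
Under exogeneity and monotonicity, PS = (p₁ − p₀) / (1 − p₀).
PS = (0.24 − 0.172) / (1 − 0.172) = 0.068 / 0.828 ≈ 0.0821

PS ≈ 0.082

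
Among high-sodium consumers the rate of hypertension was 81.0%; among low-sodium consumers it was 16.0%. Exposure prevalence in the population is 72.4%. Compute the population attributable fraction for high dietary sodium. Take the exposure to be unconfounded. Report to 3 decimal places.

p₁ = 0.81, p₀ = 0.16.
Overall risk P(Y=1) = π·p₁ + (1−π)·p₀ = 0.724×0.81 + 0.276×0.16 = 0.6306.
Under exogeneity, PAF = [P(Y=1) − p₀] / P(Y=1).
PAF = (0.6306 − 0.16) / 0.6306 ≈ 0.7463

PAF ≈ 0.746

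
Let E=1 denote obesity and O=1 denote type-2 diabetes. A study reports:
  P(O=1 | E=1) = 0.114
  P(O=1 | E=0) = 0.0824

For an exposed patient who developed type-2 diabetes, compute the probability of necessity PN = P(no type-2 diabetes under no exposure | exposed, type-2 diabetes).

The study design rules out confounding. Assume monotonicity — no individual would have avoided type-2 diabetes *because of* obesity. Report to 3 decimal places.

PN ≈ 0.277

Let p₁ = 0.114, p₀ = 0.0824.
Under exogeneity and monotonicity, PN = (p₁ − p₀) / p₁.
PN = (0.114 − 0.0824) / 0.114 = 0.0316 / 0.114 ≈ 0.2772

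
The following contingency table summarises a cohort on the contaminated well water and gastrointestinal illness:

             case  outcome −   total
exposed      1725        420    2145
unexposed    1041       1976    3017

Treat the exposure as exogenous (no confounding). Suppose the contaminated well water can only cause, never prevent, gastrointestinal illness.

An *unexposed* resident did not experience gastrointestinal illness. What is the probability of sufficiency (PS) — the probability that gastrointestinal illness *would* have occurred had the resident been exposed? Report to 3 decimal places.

PS ≈ 0.701

p₁ = P(outcome | exposed) = 1725/2145 = 0.8042
p₀ = P(outcome | unexposed) = 1041/3017 = 0.34504
Under exogeneity and monotonicity, PS = (p₁ − p₀) / (1 − p₀).
PS = (0.8042 − 0.34504) / (1 − 0.34504) = 0.45915 / 0.65496 ≈ 0.7010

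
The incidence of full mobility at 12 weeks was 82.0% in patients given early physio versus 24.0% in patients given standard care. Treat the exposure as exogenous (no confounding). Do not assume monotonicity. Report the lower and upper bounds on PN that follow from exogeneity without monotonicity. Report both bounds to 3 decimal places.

0.707 ≤ PN ≤ 0.927

p₁ = 0.82, p₀ = 0.24.
Under exogeneity alone the bounds on PN are max{0,(p₁−p₀)/p₁} ≤ PN ≤ min{1,(1−p₀)/p₁}.
  lower = (p₁ − p₀)/p₁ = 0.58 / 0.82 ≈ 0.7073
  upper = min{1, (1 − p₀)/p₁} = 0.76 / 0.82 ≈ 0.9268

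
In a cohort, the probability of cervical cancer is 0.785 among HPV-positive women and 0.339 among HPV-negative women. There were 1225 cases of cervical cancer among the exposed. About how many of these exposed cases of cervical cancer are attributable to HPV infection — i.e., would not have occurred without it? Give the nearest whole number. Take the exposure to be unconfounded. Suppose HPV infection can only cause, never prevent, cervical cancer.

Let p₁ = 0.785, p₀ = 0.339.
PN = (p₁ − p₀)/p₁ = (0.785 − 0.339) / 0.785 ≈ 0.56815.
Attributable cases ≈ PN × (exposed cases) = 0.56815 × 1225 ≈ 695.99.

about 696 cases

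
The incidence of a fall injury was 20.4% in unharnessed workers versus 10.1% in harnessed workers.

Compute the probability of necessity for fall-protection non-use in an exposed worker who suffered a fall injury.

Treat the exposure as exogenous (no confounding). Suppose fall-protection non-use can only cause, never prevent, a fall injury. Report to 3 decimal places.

PN ≈ 0.505

p₁ = 0.204, p₀ = 0.101.
Under exogeneity and monotonicity, PN = (p₁ − p₀) / p₁.
PN = (0.204 − 0.101) / 0.204 = 0.103 / 0.204 ≈ 0.5049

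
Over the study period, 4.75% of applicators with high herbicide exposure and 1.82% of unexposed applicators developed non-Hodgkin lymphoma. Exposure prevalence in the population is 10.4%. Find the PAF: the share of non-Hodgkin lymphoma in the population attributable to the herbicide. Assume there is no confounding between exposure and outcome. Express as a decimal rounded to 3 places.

p₁ = 0.0475, p₀ = 0.0182.
Overall risk P(Y=1) = π·p₁ + (1−π)·p₀ = 0.104×0.0475 + 0.896×0.0182 = 0.021247.
Under exogeneity, PAF = [P(Y=1) − p₀] / P(Y=1).
PAF = (0.021247 − 0.0182) / 0.021247 ≈ 0.1434

PAF ≈ 0.143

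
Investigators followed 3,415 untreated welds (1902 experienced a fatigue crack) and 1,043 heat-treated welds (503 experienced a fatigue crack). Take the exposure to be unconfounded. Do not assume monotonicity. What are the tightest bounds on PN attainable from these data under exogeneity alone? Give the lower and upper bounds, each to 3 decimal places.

p₁ = P(outcome | exposed) = 1902/3415 = 0.55695
p₀ = P(outcome | unexposed) = 503/1043 = 0.48226
Under exogeneity alone the bounds on PN are max{0,(p₁−p₀)/p₁} ≤ PN ≤ min{1,(1−p₀)/p₁}.
  lower = (p₁ − p₀)/p₁ = 0.074692 / 0.55695 ≈ 0.1341
  upper = min{1, (1 − p₀)/p₁} = 0.51774 / 0.55695 ≈ 0.9296

0.134 ≤ PN ≤ 0.930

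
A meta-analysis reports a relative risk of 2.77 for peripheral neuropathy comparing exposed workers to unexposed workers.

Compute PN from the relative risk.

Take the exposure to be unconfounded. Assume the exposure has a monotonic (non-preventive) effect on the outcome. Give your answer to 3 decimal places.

PN ≈ 0.639

Under exogeneity and monotonicity, PN = (RR − 1) / RR = 1 − 1/RR.
PN = (2.77 − 1) / 2.77 = 1.77 / 2.77 ≈ 0.6390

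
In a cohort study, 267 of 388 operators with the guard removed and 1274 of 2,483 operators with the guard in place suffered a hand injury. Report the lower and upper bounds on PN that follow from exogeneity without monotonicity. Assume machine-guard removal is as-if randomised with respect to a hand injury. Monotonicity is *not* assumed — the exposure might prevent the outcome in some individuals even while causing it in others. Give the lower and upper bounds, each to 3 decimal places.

p₁ = P(outcome | exposed) = 267/388 = 0.68814
p₀ = P(outcome | unexposed) = 1274/2483 = 0.51309
Under exogeneity alone the bounds on PN are max{0,(p₁−p₀)/p₁} ≤ PN ≤ min{1,(1−p₀)/p₁}.
  lower = (p₁ − p₀)/p₁ = 0.17506 / 0.68814 ≈ 0.2544
  upper = min{1, (1 − p₀)/p₁} = 0.48691 / 0.68814 ≈ 0.7076

0.254 ≤ PN ≤ 0.708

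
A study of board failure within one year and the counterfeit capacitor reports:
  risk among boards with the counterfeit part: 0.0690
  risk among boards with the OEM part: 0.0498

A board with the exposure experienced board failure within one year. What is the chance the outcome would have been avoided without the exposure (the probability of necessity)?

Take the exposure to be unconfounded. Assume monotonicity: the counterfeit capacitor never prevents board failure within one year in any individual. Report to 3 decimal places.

Let p₁ = 0.069, p₀ = 0.0498.
Under exogeneity and monotonicity, PN = (p₁ − p₀) / p₁.
PN = (0.069 − 0.0498) / 0.069 = 0.0192 / 0.069 ≈ 0.2783

PN ≈ 0.278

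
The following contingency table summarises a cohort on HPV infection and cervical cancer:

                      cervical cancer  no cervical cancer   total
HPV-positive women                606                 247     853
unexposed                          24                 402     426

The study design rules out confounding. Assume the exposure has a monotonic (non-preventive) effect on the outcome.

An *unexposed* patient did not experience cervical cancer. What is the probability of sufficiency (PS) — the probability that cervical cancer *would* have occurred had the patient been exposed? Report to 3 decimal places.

PS ≈ 0.693

p₁ = P(outcome | exposed) = 606/853 = 0.71043
p₀ = P(outcome | unexposed) = 24/426 = 0.056338
Under exogeneity and monotonicity, PS = (p₁ − p₀)/(1 − p₀).
PS = (0.71043 − 0.056338) / 0.94366 ≈ 0.6931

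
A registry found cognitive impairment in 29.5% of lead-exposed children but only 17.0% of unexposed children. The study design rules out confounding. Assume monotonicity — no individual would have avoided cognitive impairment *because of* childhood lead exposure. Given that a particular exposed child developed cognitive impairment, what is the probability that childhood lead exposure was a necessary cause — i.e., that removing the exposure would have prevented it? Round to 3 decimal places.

p₁ = 0.295, p₀ = 0.17.
Under exogeneity and monotonicity, PN = (p₁ − p₀) / p₁.
PN = (0.295 − 0.17) / 0.295 = 0.125 / 0.295 ≈ 0.4237

PN ≈ 0.424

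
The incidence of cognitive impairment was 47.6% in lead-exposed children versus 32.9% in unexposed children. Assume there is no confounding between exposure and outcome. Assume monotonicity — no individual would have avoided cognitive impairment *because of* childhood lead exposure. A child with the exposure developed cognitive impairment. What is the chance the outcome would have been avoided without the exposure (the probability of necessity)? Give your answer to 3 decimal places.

PN ≈ 0.309

p₁ = 0.476, p₀ = 0.329.
Under exogeneity and monotonicity, PN = (p₁ − p₀) / p₁.
PN = (0.476 − 0.329) / 0.476 = 0.147 / 0.476 ≈ 0.3088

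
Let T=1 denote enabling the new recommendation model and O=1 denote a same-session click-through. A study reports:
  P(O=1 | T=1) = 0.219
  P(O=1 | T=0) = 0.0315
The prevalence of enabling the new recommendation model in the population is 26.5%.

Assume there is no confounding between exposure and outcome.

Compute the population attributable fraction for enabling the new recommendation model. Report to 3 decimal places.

Let p₁ = 0.219, p₀ = 0.0315.
Overall risk P(Y=1) = π·p₁ + (1−π)·p₀ = 0.265×0.219 + 0.735×0.0315 = 0.081187.
Under exogeneity, PAF = [P(Y=1) − p₀] / P(Y=1).
PAF = (0.081187 − 0.0315) / 0.081187 ≈ 0.6120

PAF ≈ 0.612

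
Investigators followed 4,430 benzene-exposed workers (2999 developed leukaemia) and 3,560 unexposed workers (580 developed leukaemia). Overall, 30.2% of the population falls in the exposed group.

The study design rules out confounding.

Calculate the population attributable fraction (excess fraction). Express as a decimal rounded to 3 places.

p₁ = P(outcome | exposed) = 2999/4430 = 0.67698
p₀ = P(outcome | unexposed) = 580/3560 = 0.16292
Overall risk P(Y=1) = π·p₁ + (1−π)·p₀ = 0.302×0.67698 + 0.698×0.16292 = 0.31817.
Under exogeneity, PAF = [P(Y=1) − p₀] / P(Y=1).
PAF = (0.31817 − 0.16292) / 0.31817 ≈ 0.4879

PAF ≈ 0.488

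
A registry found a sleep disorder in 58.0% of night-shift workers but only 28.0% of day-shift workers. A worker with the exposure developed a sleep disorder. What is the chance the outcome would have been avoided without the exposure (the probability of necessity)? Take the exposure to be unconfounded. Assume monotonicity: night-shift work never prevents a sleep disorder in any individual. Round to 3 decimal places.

p₁ = 0.58, p₀ = 0.28.
Under exogeneity and monotonicity, PN = (p₁ − p₀) / p₁.
PN = (0.58 − 0.28) / 0.58 = 0.3 / 0.58 ≈ 0.5172

PN ≈ 0.517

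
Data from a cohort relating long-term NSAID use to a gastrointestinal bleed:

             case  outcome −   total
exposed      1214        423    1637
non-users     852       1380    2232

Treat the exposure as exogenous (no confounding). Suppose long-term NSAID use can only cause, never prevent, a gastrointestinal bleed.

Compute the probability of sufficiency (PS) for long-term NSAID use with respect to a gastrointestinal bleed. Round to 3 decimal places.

p₁ = P(outcome | exposed) = 1214/1637 = 0.7416
p₀ = P(outcome | unexposed) = 852/2232 = 0.38172
Under exogeneity and monotonicity, PS = (p₁ − p₀)/(1 − p₀).
PS = (0.7416 − 0.38172) / 0.61828 ≈ 0.5821

PS ≈ 0.582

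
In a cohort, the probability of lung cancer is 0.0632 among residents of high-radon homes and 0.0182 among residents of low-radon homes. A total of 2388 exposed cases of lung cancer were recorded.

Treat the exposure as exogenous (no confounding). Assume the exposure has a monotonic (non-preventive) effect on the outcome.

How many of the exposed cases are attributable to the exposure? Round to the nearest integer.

about 1700 cases

Let p₁ = 0.0632, p₀ = 0.0182.
PN = (p₁ − p₀)/p₁ = (0.0632 − 0.0182) / 0.0632 ≈ 0.71203.
Attributable cases ≈ PN × (exposed cases) = 0.71203 × 2388 ≈ 1700.32.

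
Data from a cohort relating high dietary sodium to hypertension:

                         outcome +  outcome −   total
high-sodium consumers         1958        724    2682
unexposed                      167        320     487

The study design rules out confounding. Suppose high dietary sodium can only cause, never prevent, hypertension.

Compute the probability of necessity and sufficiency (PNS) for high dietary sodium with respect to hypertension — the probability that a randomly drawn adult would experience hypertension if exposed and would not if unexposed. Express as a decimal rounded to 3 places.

PNS ≈ 0.387

p₁ = P(outcome | exposed) = 1958/2682 = 0.73005
p₀ = P(outcome | unexposed) = 167/487 = 0.34292
Under exogeneity and monotonicity, PNS = p₁ − p₀.
PNS = 0.73005 − 0.34292 = 0.38714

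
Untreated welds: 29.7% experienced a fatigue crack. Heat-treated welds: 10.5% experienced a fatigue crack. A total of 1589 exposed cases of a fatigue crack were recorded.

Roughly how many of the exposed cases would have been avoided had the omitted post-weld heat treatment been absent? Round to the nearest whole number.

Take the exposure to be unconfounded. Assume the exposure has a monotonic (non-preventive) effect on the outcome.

about 1027 cases

p₁ = 0.297, p₀ = 0.105.
PN = (p₁ − p₀)/p₁ = (0.297 − 0.105) / 0.297 ≈ 0.64646.
Attributable cases ≈ PN × (exposed cases) = 0.64646 × 1589 ≈ 1027.23.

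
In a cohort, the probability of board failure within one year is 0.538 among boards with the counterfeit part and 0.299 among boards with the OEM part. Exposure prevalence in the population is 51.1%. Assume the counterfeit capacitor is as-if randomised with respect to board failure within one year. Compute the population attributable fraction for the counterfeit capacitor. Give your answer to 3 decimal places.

Let p₁ = 0.538, p₀ = 0.299.
Overall risk P(Y=1) = π·p₁ + (1−π)·p₀ = 0.511×0.538 + 0.489×0.299 = 0.42113.
Under exogeneity, PAF = [P(Y=1) − p₀] / P(Y=1).
PAF = (0.42113 − 0.299) / 0.42113 ≈ 0.2900

PAF ≈ 0.290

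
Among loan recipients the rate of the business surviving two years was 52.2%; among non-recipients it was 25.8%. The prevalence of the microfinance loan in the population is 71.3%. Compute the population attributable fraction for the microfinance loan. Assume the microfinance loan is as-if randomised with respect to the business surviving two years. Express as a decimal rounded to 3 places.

PAF ≈ 0.422

p₁ = 0.522, p₀ = 0.258.
Overall risk P(Y=1) = π·p₁ + (1−π)·p₀ = 0.713×0.522 + 0.287×0.258 = 0.44623.
Under exogeneity, PAF = [P(Y=1) − p₀] / P(Y=1).
PAF = (0.44623 − 0.258) / 0.44623 ≈ 0.4218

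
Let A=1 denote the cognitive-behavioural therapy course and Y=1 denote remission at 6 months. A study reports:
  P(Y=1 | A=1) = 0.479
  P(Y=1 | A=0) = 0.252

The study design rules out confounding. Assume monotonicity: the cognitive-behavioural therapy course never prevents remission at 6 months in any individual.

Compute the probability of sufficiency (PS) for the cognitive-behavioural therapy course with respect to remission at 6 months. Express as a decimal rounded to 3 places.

Let p₁ = 0.479, p₀ = 0.252.
Under exogeneity and monotonicity, PS = (p₁ − p₀) / (1 − p₀).
PS = (0.479 − 0.252) / (1 − 0.252) = 0.227 / 0.748 ≈ 0.3035

PS ≈ 0.303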